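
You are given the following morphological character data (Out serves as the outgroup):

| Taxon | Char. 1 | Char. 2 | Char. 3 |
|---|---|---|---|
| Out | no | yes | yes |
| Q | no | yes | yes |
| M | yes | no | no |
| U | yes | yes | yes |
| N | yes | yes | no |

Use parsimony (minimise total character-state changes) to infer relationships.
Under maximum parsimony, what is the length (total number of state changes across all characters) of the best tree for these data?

Character polarity is set by the outgroup: the derived state is whichever differs from the outgroup's state, so for Char. 2, Char. 3 the derived state is 'no', and for the remaining characters it is 'yes'.
Only M, N, and U show the derived state 'yes' for Char. 1, supporting them as a clade.
Char. 2: derived state 'no' in M only — an autapomorphy, so it tells us nothing about relationships among taxa.
Char. 3 (derived state 'no') is shared by M and N — a synapomorphy uniting that clade.
Most parsimonious ingroup topology: (Q,((M,N),U)).
Changes per character on this tree: Char. 1: 1; Char. 2: 1; Char. 3: 1.
Total = 3.

3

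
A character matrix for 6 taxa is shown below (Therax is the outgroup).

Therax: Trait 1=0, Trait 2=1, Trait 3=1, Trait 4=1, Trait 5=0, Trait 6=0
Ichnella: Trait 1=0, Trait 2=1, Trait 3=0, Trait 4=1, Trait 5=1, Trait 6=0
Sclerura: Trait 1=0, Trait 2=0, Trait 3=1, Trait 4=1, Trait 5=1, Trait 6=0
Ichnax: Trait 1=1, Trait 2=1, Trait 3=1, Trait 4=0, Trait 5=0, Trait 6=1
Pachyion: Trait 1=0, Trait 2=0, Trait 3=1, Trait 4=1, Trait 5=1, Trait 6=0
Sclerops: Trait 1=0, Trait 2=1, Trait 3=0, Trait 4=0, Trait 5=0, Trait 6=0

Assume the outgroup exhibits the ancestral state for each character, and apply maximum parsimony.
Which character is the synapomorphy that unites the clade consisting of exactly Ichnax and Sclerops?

Character polarity is set by the outgroup: the derived state is whichever differs from the outgroup's state, so for Trait 2, Trait 3, Trait 4 the derived state is '0', and for the remaining characters it is '1'.
Trait 1 (derived state '1') is unique to Ichnax (autapomorphy; uninformative for grouping).
Trait 2 (derived state '0') is shared by Pachyion and Sclerura — a synapomorphy uniting that clade.
Trait 3 groups Ichnella and Sclerops, which is incompatible with the clades supported by the remaining characters; treating it as convergent (homoplasy) costs fewer steps than any alternative tree.
Trait 4: derived state '0' in Ichnax and Sclerops only — synapomorphy for {Ichnax, Sclerops}.
Trait 5: derived state '1' in Ichnella, Pachyion, and Sclerura only — synapomorphy for {Ichnella, Pachyion, Sclerura}.
Trait 6 (derived state '1') is unique to Ichnax (autapomorphy; uninformative for grouping).
Most parsimonious ingroup topology: ((Ichnella,(Sclerura,Pachyion)),(Ichnax,Sclerops)).
The clade {Ichnax, Sclerops} is supported by Trait 4: its derived state '0' occurs in exactly those taxa and in no other taxon (including the outgroup).

Trait 4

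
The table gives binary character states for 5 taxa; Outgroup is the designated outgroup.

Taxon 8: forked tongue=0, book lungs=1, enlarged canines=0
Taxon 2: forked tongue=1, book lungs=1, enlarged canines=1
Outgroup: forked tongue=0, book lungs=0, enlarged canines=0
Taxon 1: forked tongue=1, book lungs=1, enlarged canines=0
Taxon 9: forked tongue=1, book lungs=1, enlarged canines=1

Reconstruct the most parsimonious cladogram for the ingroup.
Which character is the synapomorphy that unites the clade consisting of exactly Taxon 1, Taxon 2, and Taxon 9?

forked tongue

The outgroup has state '0' for every character, so '1' is the derived state throughout.
forked tongue: derived state '1' in Taxon 1, Taxon 2, and Taxon 9 only — synapomorphy for {Taxon 1, Taxon 2, Taxon 9}.
All ingroup taxa share the derived state '1' for book lungs; it defines the ingroup but does not resolve relationships within it.
enlarged canines (derived state '1') is shared by Taxon 2 and Taxon 9 — a synapomorphy uniting that clade.
Most parsimonious ingroup topology: (((Taxon 2,Taxon 9),Taxon 1),Taxon 8).
The clade {Taxon 1, Taxon 2, Taxon 9} is supported by forked tongue: its derived state '1' occurs in exactly those taxa and in no other taxon (including the outgroup).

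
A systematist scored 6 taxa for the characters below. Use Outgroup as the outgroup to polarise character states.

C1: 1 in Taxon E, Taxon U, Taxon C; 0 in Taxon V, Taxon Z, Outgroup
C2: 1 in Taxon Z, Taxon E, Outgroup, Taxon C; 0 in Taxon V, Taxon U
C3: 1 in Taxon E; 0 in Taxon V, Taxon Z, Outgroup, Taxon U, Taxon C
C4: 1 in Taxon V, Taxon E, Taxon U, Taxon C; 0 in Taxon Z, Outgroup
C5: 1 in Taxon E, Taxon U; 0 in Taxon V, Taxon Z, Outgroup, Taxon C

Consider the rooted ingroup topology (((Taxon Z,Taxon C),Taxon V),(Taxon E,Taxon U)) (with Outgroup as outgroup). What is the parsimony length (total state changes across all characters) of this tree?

8

Map each character onto (((Taxon Z,Taxon C),Taxon V),(Taxon E,Taxon U)) (rooted by Outgroup) and count the minimum state changes it requires (Fitch parsimony):
C1: 2; C2: 2; C3: 1; C4: 2; C5: 1.
Total tree length = 8.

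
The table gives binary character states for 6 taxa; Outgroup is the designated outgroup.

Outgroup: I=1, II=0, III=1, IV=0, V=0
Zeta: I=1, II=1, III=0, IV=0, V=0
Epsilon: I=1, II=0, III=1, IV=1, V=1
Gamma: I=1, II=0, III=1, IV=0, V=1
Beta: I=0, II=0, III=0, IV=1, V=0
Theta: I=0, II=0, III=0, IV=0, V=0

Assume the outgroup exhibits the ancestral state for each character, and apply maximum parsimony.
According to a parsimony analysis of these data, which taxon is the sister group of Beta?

Character polarity is set by the outgroup: the derived state is whichever differs from the outgroup's state, so for I, III the derived state is '0', and for the remaining characters it is '1'.
Only Beta and Theta show the derived state '0' for I, supporting them as a clade.
II: derived state '1' in Zeta only — an autapomorphy, so it tells us nothing about relationships among taxa.
III (derived state '0') is shared by Beta, Theta, and Zeta — a synapomorphy uniting that clade.
IV (state '1') occurs in Beta and Epsilon but conflicts with the nesting implied by the other characters — most parsimoniously interpreted as homoplasy.
Only Epsilon and Gamma show the derived state '1' for V, supporting them as a clade.
Most parsimonious ingroup topology: ((Zeta,(Beta,Theta)),(Epsilon,Gamma)).
Beta and Theta form a cherry on this tree, so they are sister taxa.

Theta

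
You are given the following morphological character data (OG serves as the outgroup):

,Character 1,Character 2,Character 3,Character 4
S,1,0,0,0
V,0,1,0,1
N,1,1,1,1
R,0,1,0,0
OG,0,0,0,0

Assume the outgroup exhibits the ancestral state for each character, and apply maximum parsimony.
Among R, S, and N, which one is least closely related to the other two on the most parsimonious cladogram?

The outgroup has state '0' for every character, so '1' is the derived state throughout.
Character 1 groups N and S, which is incompatible with the clades supported by the remaining characters; treating it as convergent (homoplasy) costs fewer steps than any alternative tree.
Character 2: derived state '1' in N, R, and V only — synapomorphy for {N, R, V}.
Character 3: derived state '1' in N only — an autapomorphy, so it tells us nothing about relationships among taxa.
Only N and V show the derived state '1' for Character 4, supporting them as a clade.
Most parsimonious ingroup topology: (((N,V),R),S).
N and R share a more recent common ancestor with each other than either does with S, so S is the least closely related of the three.

S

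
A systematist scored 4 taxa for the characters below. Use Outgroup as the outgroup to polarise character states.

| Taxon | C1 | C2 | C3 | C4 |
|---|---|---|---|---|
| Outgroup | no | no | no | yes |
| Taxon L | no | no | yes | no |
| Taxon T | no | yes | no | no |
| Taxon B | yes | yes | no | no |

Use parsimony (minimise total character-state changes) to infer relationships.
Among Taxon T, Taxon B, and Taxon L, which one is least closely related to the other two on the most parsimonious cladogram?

Taxon L

Character polarity is set by the outgroup: the derived state is whichever differs from the outgroup's state, so for C4 the derived state is 'no', and for the remaining characters it is 'yes'.
C1 (derived state 'yes') is unique to Taxon B (autapomorphy; uninformative for grouping).
C2: derived state 'yes' in Taxon B and Taxon T only — synapomorphy for {Taxon B, Taxon T}.
C3 (derived state 'yes') is unique to Taxon L (autapomorphy; uninformative for grouping).
All ingroup taxa share the derived state 'no' for C4; it defines the ingroup but does not resolve relationships within it.
Most parsimonious ingroup topology: (Taxon L,(Taxon T,Taxon B)).
Taxon B and Taxon T share a more recent common ancestor with each other than either does with Taxon L, so Taxon L is the least closely related of the three.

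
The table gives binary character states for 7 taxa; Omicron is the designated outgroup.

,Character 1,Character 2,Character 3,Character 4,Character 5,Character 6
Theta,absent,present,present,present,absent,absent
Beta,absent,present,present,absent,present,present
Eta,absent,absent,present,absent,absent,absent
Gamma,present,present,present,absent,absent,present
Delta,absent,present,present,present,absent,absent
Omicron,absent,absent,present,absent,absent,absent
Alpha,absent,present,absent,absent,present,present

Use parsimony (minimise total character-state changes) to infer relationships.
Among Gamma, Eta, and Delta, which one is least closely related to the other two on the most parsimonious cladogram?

Character polarity is set by the outgroup: the derived state is whichever differs from the outgroup's state, so for Character 3 the derived state is 'absent', and for the remaining characters it is 'present'.
Character 1: derived state 'present' in Gamma only — an autapomorphy, so it tells us nothing about relationships among taxa.
Character 2: derived state 'present' in Alpha, Beta, Delta, Gamma, and Theta only — synapomorphy for {Alpha, Beta, Delta, Gamma, Theta}.
Character 3 (derived state 'absent') is unique to Alpha (autapomorphy; uninformative for grouping).
Character 4: derived state 'present' in Delta and Theta only — synapomorphy for {Delta, Theta}.
Character 5: derived state 'present' in Alpha and Beta only — synapomorphy for {Alpha, Beta}.
Character 6 (derived state 'present') is shared by Alpha, Beta, and Gamma — a synapomorphy uniting that clade.
Most parsimonious ingroup topology: (Eta,(((Alpha,Beta),Gamma),(Delta,Theta))).
Gamma and Delta share a more recent common ancestor with each other than either does with Eta, so Eta is the least closely related of the three.

Eta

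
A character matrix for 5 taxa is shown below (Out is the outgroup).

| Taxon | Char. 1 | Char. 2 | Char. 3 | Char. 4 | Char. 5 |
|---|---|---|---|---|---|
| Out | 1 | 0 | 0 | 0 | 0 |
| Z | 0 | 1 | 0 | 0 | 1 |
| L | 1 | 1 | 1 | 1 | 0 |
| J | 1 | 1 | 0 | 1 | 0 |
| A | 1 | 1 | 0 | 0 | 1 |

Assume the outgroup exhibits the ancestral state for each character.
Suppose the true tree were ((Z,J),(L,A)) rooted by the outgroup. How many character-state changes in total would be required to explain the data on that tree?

7

Map each character onto ((Z,J),(L,A)) (rooted by Out) and count the minimum state changes it requires (Fitch parsimony):
Char. 1: 1; Char. 2: 1; Char. 3: 1; Char. 4: 2; Char. 5: 2.
Total tree length = 7.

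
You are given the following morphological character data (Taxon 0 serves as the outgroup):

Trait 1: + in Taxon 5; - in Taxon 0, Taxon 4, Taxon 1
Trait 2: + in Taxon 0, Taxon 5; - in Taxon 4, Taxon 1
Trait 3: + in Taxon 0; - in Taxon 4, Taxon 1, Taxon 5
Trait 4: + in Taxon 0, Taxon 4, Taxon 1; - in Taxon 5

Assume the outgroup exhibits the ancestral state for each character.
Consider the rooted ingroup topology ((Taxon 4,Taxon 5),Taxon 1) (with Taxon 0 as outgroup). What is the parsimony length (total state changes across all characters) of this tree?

5

Map each character onto ((Taxon 4,Taxon 5),Taxon 1) (rooted by Taxon 0) and count the minimum state changes it requires (Fitch parsimony):
Trait 1: 1; Trait 2: 2; Trait 3: 1; Trait 4: 1.
Total tree length = 5.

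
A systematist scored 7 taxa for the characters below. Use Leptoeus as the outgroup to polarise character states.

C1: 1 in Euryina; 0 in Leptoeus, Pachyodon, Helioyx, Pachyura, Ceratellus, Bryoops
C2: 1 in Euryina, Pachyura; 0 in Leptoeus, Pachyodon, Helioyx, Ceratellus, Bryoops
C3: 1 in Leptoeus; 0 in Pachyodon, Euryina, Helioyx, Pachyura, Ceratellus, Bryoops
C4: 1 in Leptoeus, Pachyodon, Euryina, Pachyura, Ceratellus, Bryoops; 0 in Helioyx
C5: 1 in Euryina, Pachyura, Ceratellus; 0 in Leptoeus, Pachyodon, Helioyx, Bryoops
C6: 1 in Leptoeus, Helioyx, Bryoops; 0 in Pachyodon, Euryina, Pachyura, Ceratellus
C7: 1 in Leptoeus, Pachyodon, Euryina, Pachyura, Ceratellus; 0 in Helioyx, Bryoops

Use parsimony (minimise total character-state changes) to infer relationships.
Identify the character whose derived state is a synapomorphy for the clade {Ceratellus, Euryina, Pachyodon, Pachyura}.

Character polarity is set by the outgroup: the derived state is whichever differs from the outgroup's state, so for C3, C4, C6, C7 the derived state is '0', and for the remaining characters it is '1'.
C1: derived state '1' in Euryina only — an autapomorphy, so it tells us nothing about relationships among taxa.
C2: derived state '1' in Euryina and Pachyura only — synapomorphy for {Euryina, Pachyura}.
All ingroup taxa share the derived state '0' for C3; it defines the ingroup but does not resolve relationships within it.
C4 (derived state '0') is unique to Helioyx (autapomorphy; uninformative for grouping).
C5: derived state '1' in Ceratellus, Euryina, and Pachyura only — synapomorphy for {Ceratellus, Euryina, Pachyura}.
C6: derived state '0' in Ceratellus, Euryina, Pachyodon, and Pachyura only — synapomorphy for {Ceratellus, Euryina, Pachyodon, Pachyura}.
Only Bryoops and Helioyx show the derived state '0' for C7, supporting them as a clade.
Most parsimonious ingroup topology: ((Pachyodon,((Euryina,Pachyura),Ceratellus)),(Helioyx,Bryoops)).
The clade {Ceratellus, Euryina, Pachyodon, Pachyura} is supported by C6: its derived state '0' occurs in exactly those taxa and in no other taxon (including the outgroup).

C6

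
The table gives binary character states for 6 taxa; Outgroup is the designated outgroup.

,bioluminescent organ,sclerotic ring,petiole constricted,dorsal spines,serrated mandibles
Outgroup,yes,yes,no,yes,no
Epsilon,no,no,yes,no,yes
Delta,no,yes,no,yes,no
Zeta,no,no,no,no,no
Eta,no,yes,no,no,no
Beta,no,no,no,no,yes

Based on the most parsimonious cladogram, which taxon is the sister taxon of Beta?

Character polarity is set by the outgroup: the derived state is whichever differs from the outgroup's state, so for bioluminescent organ, sclerotic ring, dorsal spines the derived state is 'no', and for the remaining characters it is 'yes'.
All ingroup taxa share the derived state 'no' for bioluminescent organ; it defines the ingroup but does not resolve relationships within it.
sclerotic ring: derived state 'no' in Beta, Epsilon, and Zeta only — synapomorphy for {Beta, Epsilon, Zeta}.
petiole constricted (derived state 'yes') is unique to Epsilon (autapomorphy; uninformative for grouping).
dorsal spines: derived state 'no' in Beta, Epsilon, Eta, and Zeta only — synapomorphy for {Beta, Epsilon, Eta, Zeta}.
Only Beta and Epsilon show the derived state 'yes' for serrated mandibles, supporting them as a clade.
Most parsimonious ingroup topology: ((((Epsilon,Beta),Zeta),Eta),Delta).
Beta and Epsilon form a cherry on this tree, so they are sister taxa.

Epsilon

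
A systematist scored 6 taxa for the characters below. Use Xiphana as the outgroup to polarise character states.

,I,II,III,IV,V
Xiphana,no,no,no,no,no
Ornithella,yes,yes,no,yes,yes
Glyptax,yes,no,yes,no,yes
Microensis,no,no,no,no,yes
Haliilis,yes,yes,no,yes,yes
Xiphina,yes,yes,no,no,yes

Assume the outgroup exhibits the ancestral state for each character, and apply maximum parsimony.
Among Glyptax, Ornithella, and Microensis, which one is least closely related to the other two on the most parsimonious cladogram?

The outgroup has state 'no' for every character, so 'yes' is the derived state throughout.
I (derived state 'yes') is shared by Glyptax, Haliilis, Ornithella, and Xiphina — a synapomorphy uniting that clade.
II (derived state 'yes') is shared by Haliilis, Ornithella, and Xiphina — a synapomorphy uniting that clade.
III (derived state 'yes') is unique to Glyptax (autapomorphy; uninformative for grouping).
IV (derived state 'yes') is shared by Haliilis and Ornithella — a synapomorphy uniting that clade.
V (derived state 'yes') is shared by all ingroup taxa — unites the whole ingroup.
Most parsimonious ingroup topology: ((((Ornithella,Haliilis),Xiphina),Glyptax),Microensis).
Glyptax and Ornithella share a more recent common ancestor with each other than either does with Microensis, so Microensis is the least closely related of the three.

Microensis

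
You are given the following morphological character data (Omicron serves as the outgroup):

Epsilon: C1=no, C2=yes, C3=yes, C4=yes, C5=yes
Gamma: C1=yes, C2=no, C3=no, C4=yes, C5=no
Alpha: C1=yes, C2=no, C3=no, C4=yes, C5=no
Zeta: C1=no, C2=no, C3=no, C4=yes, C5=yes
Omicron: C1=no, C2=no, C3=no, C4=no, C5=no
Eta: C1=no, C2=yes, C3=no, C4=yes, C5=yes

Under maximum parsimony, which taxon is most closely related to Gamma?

The outgroup has state 'no' for every character, so 'yes' is the derived state throughout.
C1 (derived state 'yes') is shared by Alpha and Gamma — a synapomorphy uniting that clade.
C2: derived state 'yes' in Epsilon and Eta only — synapomorphy for {Epsilon, Eta}.
C3 (derived state 'yes') is unique to Epsilon (autapomorphy; uninformative for grouping).
All ingroup taxa share the derived state 'yes' for C4; it defines the ingroup but does not resolve relationships within it.
C5: derived state 'yes' in Epsilon, Eta, and Zeta only — synapomorphy for {Epsilon, Eta, Zeta}.
Most parsimonious ingroup topology: (((Eta,Epsilon),Zeta),(Gamma,Alpha)).
Gamma and Alpha form a cherry on this tree, so they are sister taxa.

Alpha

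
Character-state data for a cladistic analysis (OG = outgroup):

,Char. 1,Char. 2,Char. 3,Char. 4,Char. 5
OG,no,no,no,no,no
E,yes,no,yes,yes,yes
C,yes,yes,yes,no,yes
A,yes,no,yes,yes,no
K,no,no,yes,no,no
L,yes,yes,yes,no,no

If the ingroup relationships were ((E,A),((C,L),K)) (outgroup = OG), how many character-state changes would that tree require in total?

Map each character onto ((E,A),((C,L),K)) (rooted by OG) and count the minimum state changes it requires (Fitch parsimony):
Char. 1: 2; Char. 2: 1; Char. 3: 1; Char. 4: 1; Char. 5: 2.
Total tree length = 7.

7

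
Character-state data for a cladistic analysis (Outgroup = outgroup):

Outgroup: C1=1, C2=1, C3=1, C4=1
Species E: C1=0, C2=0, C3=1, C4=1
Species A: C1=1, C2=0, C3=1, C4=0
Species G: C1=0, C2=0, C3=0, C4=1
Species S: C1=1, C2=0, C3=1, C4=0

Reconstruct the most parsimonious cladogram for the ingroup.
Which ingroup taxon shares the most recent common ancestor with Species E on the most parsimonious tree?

Species G

The outgroup has state '1' for every character, so '0' is the derived state throughout.
C1 (derived state '0') is shared by Species E and Species G — a synapomorphy uniting that clade.
C2 (derived state '0') is shared by all ingroup taxa — unites the whole ingroup.
C3: derived state '0' in Species G only — an autapomorphy, so it tells us nothing about relationships among taxa.
C4 (derived state '0') is shared by Species A and Species S — a synapomorphy uniting that clade.
Most parsimonious ingroup topology: ((Species E,Species G),(Species A,Species S)).
Species E and Species G form a cherry on this tree, so they are sister taxa.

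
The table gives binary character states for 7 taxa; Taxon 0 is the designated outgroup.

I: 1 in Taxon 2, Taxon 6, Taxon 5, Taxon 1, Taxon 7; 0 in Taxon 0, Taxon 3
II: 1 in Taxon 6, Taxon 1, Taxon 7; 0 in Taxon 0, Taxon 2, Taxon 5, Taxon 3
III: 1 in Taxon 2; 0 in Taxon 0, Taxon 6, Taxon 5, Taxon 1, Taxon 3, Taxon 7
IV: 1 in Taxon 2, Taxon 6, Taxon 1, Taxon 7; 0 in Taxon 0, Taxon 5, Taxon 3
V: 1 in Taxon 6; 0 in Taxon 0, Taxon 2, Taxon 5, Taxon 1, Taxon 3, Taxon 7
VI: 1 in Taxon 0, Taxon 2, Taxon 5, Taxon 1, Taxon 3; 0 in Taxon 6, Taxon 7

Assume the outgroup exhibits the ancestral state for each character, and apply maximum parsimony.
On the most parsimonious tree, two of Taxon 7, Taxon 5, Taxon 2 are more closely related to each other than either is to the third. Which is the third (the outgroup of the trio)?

Character polarity is set by the outgroup: the derived state is whichever differs from the outgroup's state, so for VI the derived state is '0', and for the remaining characters it is '1'.
I (derived state '1') is shared by Taxon 1, Taxon 2, Taxon 5, Taxon 6, and Taxon 7 — a synapomorphy uniting that clade.
Only Taxon 1, Taxon 6, and Taxon 7 show the derived state '1' for II, supporting them as a clade.
III: derived state '1' in Taxon 2 only — an autapomorphy, so it tells us nothing about relationships among taxa.
IV: derived state '1' in Taxon 1, Taxon 2, Taxon 6, and Taxon 7 only — synapomorphy for {Taxon 1, Taxon 2, Taxon 6, Taxon 7}.
V (derived state '1') is unique to Taxon 6 (autapomorphy; uninformative for grouping).
Only Taxon 6 and Taxon 7 show the derived state '0' for VI, supporting them as a clade.
Most parsimonious ingroup topology: (((Taxon 2,((Taxon 6,Taxon 7),Taxon 1)),Taxon 5),Taxon 3).
Taxon 7 and Taxon 2 share a more recent common ancestor with each other than either does with Taxon 5, so Taxon 5 is the least closely related of the three.

Taxon 5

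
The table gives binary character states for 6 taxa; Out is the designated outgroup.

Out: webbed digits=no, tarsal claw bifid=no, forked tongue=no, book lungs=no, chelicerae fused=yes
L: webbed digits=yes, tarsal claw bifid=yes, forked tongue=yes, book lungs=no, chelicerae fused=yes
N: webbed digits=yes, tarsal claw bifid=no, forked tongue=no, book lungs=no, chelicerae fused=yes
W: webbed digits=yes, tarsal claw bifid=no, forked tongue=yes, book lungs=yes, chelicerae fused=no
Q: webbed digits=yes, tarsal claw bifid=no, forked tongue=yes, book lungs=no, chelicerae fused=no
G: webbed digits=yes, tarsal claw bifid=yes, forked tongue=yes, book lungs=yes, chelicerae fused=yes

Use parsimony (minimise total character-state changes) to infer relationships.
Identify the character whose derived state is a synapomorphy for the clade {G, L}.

tarsal claw bifid

Character polarity is set by the outgroup: the derived state is whichever differs from the outgroup's state, so for chelicerae fused the derived state is 'no', and for the remaining characters it is 'yes'.
webbed digits (derived state 'yes') is shared by all ingroup taxa — unites the whole ingroup.
tarsal claw bifid (derived state 'yes') is shared by G and L — a synapomorphy uniting that clade.
Only G, L, Q, and W show the derived state 'yes' for forked tongue, supporting them as a clade.
book lungs (state 'yes') occurs in G and W but conflicts with the nesting implied by the other characters — most parsimoniously interpreted as homoplasy.
chelicerae fused (derived state 'no') is shared by Q and W — a synapomorphy uniting that clade.
Most parsimonious ingroup topology: (((L,G),(W,Q)),N).
The clade {G, L} is supported by tarsal claw bifid: its derived state 'yes' occurs in exactly those taxa and in no other taxon (including the outgroup).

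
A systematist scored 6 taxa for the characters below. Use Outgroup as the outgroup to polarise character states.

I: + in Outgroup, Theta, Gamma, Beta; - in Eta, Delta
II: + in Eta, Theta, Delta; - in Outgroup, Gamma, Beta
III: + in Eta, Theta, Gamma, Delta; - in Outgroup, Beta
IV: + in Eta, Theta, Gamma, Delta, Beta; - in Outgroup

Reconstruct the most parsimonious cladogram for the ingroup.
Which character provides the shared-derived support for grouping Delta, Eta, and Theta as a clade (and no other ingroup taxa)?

II

Character polarity is set by the outgroup: the derived state is whichever differs from the outgroup's state, so for I the derived state is '-', and for the remaining characters it is '+'.
I (derived state '-') is shared by Delta and Eta — a synapomorphy uniting that clade.
II (derived state '+') is shared by Delta, Eta, and Theta — a synapomorphy uniting that clade.
Only Delta, Eta, Gamma, and Theta show the derived state '+' for III, supporting them as a clade.
All ingroup taxa share the derived state '+' for IV; it defines the ingroup but does not resolve relationships within it.
Most parsimonious ingroup topology: ((((Eta,Delta),Theta),Gamma),Beta).
The clade {Delta, Eta, Theta} is supported by II: its derived state '+' occurs in exactly those taxa and in no other taxon (including the outgroup).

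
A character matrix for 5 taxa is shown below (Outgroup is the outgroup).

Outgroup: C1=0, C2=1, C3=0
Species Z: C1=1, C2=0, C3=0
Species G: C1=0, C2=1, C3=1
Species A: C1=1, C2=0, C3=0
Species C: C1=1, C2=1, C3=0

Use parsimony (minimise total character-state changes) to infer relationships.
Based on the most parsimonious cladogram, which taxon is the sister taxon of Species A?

Character polarity is set by the outgroup: the derived state is whichever differs from the outgroup's state, so for C2 the derived state is '0', and for the remaining characters it is '1'.
Only Species A, Species C, and Species Z show the derived state '1' for C1, supporting them as a clade.
C2 (derived state '0') is shared by Species A and Species Z — a synapomorphy uniting that clade.
C3: derived state '1' in Species G only — an autapomorphy, so it tells us nothing about relationships among taxa.
Most parsimonious ingroup topology: (((Species Z,Species A),Species C),Species G).
Species A and Species Z form a cherry on this tree, so they are sister taxa.

Species Z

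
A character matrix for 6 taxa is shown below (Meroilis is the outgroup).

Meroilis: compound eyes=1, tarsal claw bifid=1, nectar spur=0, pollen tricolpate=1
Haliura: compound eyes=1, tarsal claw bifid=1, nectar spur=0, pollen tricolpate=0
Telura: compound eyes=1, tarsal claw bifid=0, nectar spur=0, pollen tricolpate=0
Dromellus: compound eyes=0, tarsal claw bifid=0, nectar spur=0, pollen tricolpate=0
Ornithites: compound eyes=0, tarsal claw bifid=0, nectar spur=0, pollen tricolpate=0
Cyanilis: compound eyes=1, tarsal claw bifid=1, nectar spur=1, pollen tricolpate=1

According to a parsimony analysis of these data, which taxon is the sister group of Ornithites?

Character polarity is set by the outgroup: the derived state is whichever differs from the outgroup's state, so for compound eyes, tarsal claw bifid, pollen tricolpate the derived state is '0', and for the remaining characters it is '1'.
Only Dromellus and Ornithites show the derived state '0' for compound eyes, supporting them as a clade.
Only Dromellus, Ornithites, and Telura show the derived state '0' for tarsal claw bifid, supporting them as a clade.
nectar spur: derived state '1' in Cyanilis only — an autapomorphy, so it tells us nothing about relationships among taxa.
Only Dromellus, Haliura, Ornithites, and Telura show the derived state '0' for pollen tricolpate, supporting them as a clade.
Most parsimonious ingroup topology: ((Haliura,(Telura,(Dromellus,Ornithites))),Cyanilis).
Ornithites and Dromellus form a cherry on this tree, so they are sister taxa.

Dromellus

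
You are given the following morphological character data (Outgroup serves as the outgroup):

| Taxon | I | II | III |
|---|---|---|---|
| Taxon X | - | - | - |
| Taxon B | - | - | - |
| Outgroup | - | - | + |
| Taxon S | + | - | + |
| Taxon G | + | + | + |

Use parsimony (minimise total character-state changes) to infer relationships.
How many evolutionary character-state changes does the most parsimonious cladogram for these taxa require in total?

Character polarity is set by the outgroup: the derived state is whichever differs from the outgroup's state, so for III the derived state is '-', and for the remaining characters it is '+'.
Only Taxon G and Taxon S show the derived state '+' for I, supporting them as a clade.
II: derived state '+' in Taxon G only — an autapomorphy, so it tells us nothing about relationships among taxa.
III: derived state '-' in Taxon B and Taxon X only — synapomorphy for {Taxon B, Taxon X}.
Most parsimonious ingroup topology: ((Taxon X,Taxon B),(Taxon S,Taxon G)).
Changes per character on this tree: I: 1; II: 1; III: 1.
Total = 3.

3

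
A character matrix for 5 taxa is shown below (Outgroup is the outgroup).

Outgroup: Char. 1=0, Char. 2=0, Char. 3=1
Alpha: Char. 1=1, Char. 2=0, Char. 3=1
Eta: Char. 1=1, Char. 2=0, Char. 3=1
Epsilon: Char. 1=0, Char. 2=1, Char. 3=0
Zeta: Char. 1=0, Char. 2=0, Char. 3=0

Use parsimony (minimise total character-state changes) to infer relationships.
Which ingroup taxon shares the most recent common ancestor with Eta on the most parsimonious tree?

Character polarity is set by the outgroup: the derived state is whichever differs from the outgroup's state, so for Char. 3 the derived state is '0', and for the remaining characters it is '1'.
Char. 1 (derived state '1') is shared by Alpha and Eta — a synapomorphy uniting that clade.
Char. 2: derived state '1' in Epsilon only — an autapomorphy, so it tells us nothing about relationships among taxa.
Char. 3: derived state '0' in Epsilon and Zeta only — synapomorphy for {Epsilon, Zeta}.
Most parsimonious ingroup topology: ((Alpha,Eta),(Epsilon,Zeta)).
Eta and Alpha form a cherry on this tree, so they are sister taxa.

Alpha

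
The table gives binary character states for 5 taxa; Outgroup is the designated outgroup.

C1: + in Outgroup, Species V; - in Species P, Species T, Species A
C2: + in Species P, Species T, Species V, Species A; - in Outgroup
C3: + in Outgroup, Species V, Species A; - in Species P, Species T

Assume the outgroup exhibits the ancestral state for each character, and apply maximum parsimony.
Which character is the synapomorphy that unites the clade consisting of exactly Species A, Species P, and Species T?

C1

Character polarity is set by the outgroup: the derived state is whichever differs from the outgroup's state, so for C1, C3 the derived state is '-', and for the remaining characters it is '+'.
Only Species A, Species P, and Species T show the derived state '-' for C1, supporting them as a clade.
All ingroup taxa share the derived state '+' for C2; it defines the ingroup but does not resolve relationships within it.
C3: derived state '-' in Species P and Species T only — synapomorphy for {Species P, Species T}.
Most parsimonious ingroup topology: (((Species P,Species T),Species A),Species V).
The clade {Species A, Species P, Species T} is supported by C1: its derived state '-' occurs in exactly those taxa and in no other taxon (including the outgroup).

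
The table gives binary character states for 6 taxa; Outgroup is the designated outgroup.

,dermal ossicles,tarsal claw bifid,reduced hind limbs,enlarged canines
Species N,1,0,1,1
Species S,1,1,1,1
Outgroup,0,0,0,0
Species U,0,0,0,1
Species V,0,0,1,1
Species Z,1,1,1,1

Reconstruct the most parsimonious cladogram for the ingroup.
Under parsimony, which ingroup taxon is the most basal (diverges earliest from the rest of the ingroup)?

The outgroup has state '0' for every character, so '1' is the derived state throughout.
dermal ossicles (derived state '1') is shared by Species N, Species S, and Species Z — a synapomorphy uniting that clade.
tarsal claw bifid: derived state '1' in Species S and Species Z only — synapomorphy for {Species S, Species Z}.
reduced hind limbs (derived state '1') is shared by Species N, Species S, Species V, and Species Z — a synapomorphy uniting that clade.
All ingroup taxa share the derived state '1' for enlarged canines; it defines the ingroup but does not resolve relationships within it.
Most parsimonious ingroup topology: ((((Species S,Species Z),Species N),Species V),Species U).
Species U is sister to the clade containing all other ingroup taxa, so it is the earliest-diverging (most basal) ingroup lineage.

Species U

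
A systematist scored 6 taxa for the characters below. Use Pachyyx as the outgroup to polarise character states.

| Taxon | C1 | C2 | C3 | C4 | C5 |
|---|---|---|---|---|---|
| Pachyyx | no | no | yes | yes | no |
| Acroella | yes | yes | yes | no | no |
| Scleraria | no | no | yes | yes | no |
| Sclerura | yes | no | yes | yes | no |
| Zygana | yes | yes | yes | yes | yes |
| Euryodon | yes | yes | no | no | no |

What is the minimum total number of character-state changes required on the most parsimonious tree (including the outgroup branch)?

5

Character polarity is set by the outgroup: the derived state is whichever differs from the outgroup's state, so for C3, C4 the derived state is 'no', and for the remaining characters it is 'yes'.
C1 (derived state 'yes') is shared by Acroella, Euryodon, Sclerura, and Zygana — a synapomorphy uniting that clade.
C2 (derived state 'yes') is shared by Acroella, Euryodon, and Zygana — a synapomorphy uniting that clade.
C3: derived state 'no' in Euryodon only — an autapomorphy, so it tells us nothing about relationships among taxa.
C4: derived state 'no' in Acroella and Euryodon only — synapomorphy for {Acroella, Euryodon}.
C5: derived state 'yes' in Zygana only — an autapomorphy, so it tells us nothing about relationships among taxa.
Most parsimonious ingroup topology: ((((Acroella,Euryodon),Zygana),Sclerura),Scleraria).
Changes per character on this tree: C1: 1; C2: 1; C3: 1; C4: 1; C5: 1.
Total = 5.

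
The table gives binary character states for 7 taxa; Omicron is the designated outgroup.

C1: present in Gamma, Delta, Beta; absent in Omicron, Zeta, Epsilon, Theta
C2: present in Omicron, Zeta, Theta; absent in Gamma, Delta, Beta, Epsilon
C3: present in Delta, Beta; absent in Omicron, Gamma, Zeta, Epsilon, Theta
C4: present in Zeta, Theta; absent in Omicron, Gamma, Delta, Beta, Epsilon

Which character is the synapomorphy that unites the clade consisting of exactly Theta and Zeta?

Character polarity is set by the outgroup: the derived state is whichever differs from the outgroup's state, so for C2 the derived state is 'absent', and for the remaining characters it is 'present'.
Only Beta, Delta, and Gamma show the derived state 'present' for C1, supporting them as a clade.
Only Beta, Delta, Epsilon, and Gamma show the derived state 'absent' for C2, supporting them as a clade.
C3: derived state 'present' in Beta and Delta only — synapomorphy for {Beta, Delta}.
Only Theta and Zeta show the derived state 'present' for C4, supporting them as a clade.
Most parsimonious ingroup topology: (((Gamma,(Delta,Beta)),Epsilon),(Zeta,Theta)).
The clade {Theta, Zeta} is supported by C4: its derived state 'present' occurs in exactly those taxa and in no other taxon (including the outgroup).

C4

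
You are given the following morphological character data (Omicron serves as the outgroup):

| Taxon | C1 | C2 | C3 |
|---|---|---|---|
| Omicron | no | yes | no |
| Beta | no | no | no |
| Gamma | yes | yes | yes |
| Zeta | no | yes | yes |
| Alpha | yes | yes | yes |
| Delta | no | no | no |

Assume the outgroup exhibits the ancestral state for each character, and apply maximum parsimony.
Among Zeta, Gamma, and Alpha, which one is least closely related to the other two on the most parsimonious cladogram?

Zeta

Character polarity is set by the outgroup: the derived state is whichever differs from the outgroup's state, so for C2 the derived state is 'no', and for the remaining characters it is 'yes'.
Only Alpha and Gamma show the derived state 'yes' for C1, supporting them as a clade.
C2: derived state 'no' in Beta and Delta only — synapomorphy for {Beta, Delta}.
C3 (derived state 'yes') is shared by Alpha, Gamma, and Zeta — a synapomorphy uniting that clade.
Most parsimonious ingroup topology: ((Beta,Delta),((Gamma,Alpha),Zeta)).
Alpha and Gamma share a more recent common ancestor with each other than either does with Zeta, so Zeta is the least closely related of the three.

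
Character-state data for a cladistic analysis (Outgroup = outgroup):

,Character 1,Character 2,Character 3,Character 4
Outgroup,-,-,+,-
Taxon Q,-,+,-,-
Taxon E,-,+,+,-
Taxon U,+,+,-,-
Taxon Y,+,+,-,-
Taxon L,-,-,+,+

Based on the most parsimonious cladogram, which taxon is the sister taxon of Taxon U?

Taxon Y

Character polarity is set by the outgroup: the derived state is whichever differs from the outgroup's state, so for Character 3 the derived state is '-', and for the remaining characters it is '+'.
Character 1 (derived state '+') is shared by Taxon U and Taxon Y — a synapomorphy uniting that clade.
Character 2: derived state '+' in Taxon E, Taxon Q, Taxon U, and Taxon Y only — synapomorphy for {Taxon E, Taxon Q, Taxon U, Taxon Y}.
Only Taxon Q, Taxon U, and Taxon Y show the derived state '-' for Character 3, supporting them as a clade.
Character 4: derived state '+' in Taxon L only — an autapomorphy, so it tells us nothing about relationships among taxa.
Most parsimonious ingroup topology: (((Taxon Q,(Taxon U,Taxon Y)),Taxon E),Taxon L).
Taxon U and Taxon Y form a cherry on this tree, so they are sister taxa.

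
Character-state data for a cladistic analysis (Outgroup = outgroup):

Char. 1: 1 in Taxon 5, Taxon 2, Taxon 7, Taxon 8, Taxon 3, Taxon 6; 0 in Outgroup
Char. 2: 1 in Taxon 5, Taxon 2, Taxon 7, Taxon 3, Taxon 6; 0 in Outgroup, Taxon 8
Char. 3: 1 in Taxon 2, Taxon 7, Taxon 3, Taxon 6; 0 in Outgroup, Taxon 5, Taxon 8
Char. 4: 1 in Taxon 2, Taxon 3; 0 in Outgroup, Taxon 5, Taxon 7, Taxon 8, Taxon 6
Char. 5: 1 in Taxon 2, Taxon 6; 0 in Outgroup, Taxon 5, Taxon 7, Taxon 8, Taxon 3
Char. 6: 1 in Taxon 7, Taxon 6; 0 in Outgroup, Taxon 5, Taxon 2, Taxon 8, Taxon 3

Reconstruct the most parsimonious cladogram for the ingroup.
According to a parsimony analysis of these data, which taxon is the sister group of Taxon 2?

Taxon 3

The outgroup has state '0' for every character, so '1' is the derived state throughout.
Char. 1 (derived state '1') is shared by all ingroup taxa — unites the whole ingroup.
Only Taxon 2, Taxon 3, Taxon 5, Taxon 6, and Taxon 7 show the derived state '1' for Char. 2, supporting them as a clade.
Only Taxon 2, Taxon 3, Taxon 6, and Taxon 7 show the derived state '1' for Char. 3, supporting them as a clade.
Char. 4 (derived state '1') is shared by Taxon 2 and Taxon 3 — a synapomorphy uniting that clade.
Char. 5 groups Taxon 2 and Taxon 6, which is incompatible with the clades supported by the remaining characters; treating it as convergent (homoplasy) costs fewer steps than any alternative tree.
Char. 6 (derived state '1') is shared by Taxon 6 and Taxon 7 — a synapomorphy uniting that clade.
Most parsimonious ingroup topology: ((Taxon 5,((Taxon 2,Taxon 3),(Taxon 7,Taxon 6))),Taxon 8).
Taxon 2 and Taxon 3 form a cherry on this tree, so they are sister taxa.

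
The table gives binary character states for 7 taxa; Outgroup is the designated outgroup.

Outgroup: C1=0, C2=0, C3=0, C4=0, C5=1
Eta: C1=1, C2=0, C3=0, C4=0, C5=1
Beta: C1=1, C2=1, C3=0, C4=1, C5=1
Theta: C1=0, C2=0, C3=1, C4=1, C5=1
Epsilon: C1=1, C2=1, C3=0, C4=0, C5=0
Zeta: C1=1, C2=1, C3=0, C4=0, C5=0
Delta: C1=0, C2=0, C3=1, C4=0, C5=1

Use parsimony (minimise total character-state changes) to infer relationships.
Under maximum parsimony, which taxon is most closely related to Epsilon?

Zeta

Character polarity is set by the outgroup: the derived state is whichever differs from the outgroup's state, so for C5 the derived state is '0', and for the remaining characters it is '1'.
C1 (derived state '1') is shared by Beta, Epsilon, Eta, and Zeta — a synapomorphy uniting that clade.
C2 (derived state '1') is shared by Beta, Epsilon, and Zeta — a synapomorphy uniting that clade.
C3 (derived state '1') is shared by Delta and Theta — a synapomorphy uniting that clade.
C4 (state '1') occurs in Beta and Theta but conflicts with the nesting implied by the other characters — most parsimoniously interpreted as homoplasy.
C5: derived state '0' in Epsilon and Zeta only — synapomorphy for {Epsilon, Zeta}.
Most parsimonious ingroup topology: ((Eta,(Beta,(Epsilon,Zeta))),(Theta,Delta)).
Epsilon and Zeta form a cherry on this tree, so they are sister taxa.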